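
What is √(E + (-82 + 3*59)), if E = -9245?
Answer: 5*I*√366 ≈ 95.656*I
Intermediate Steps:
√(E + (-82 + 3*59)) = √(-9245 + (-82 + 3*59)) = √(-9245 + (-82 + 177)) = √(-9245 + 95) = √(-9150) = 5*I*√366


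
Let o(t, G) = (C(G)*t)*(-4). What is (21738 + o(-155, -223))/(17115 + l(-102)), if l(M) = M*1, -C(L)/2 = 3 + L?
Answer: 294538/17013 ≈ 17.313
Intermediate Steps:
C(L) = -6 - 2*L (C(L) = -2*(3 + L) = -6 - 2*L)
l(M) = M
o(t, G) = -4*t*(-6 - 2*G) (o(t, G) = ((-6 - 2*G)*t)*(-4) = (t*(-6 - 2*G))*(-4) = -4*t*(-6 - 2*G))
(21738 + o(-155, -223))/(17115 + l(-102)) = (21738 + 8*(-155)*(3 - 223))/(17115 - 102) = (21738 + 8*(-155)*(-220))/17013 = (21738 + 272800)*(1/17013) = 294538*(1/17013) = 294538/17013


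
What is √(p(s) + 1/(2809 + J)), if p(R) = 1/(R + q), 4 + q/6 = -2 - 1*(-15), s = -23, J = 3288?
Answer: 4*√72389681/189007 ≈ 0.18006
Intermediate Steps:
q = 54 (q = -24 + 6*(-2 - 1*(-15)) = -24 + 6*(-2 + 15) = -24 + 6*13 = -24 + 78 = 54)
p(R) = 1/(54 + R) (p(R) = 1/(R + 54) = 1/(54 + R))
√(p(s) + 1/(2809 + J)) = √(1/(54 - 23) + 1/(2809 + 3288)) = √(1/31 + 1/6097) = √(6128/189007) = 4*√72389681/189007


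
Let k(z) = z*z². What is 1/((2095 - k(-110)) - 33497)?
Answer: 1/1299598 ≈ 7.6947e-7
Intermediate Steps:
k(z) = z³
1/((2095 - k(-110)) - 33497) = 1/((2095 - 1*(-110)³) - 33497) = 1/((2095 - 1*(-1331000)) - 33497) = 1/((2095 + 1331000) - 33497) = 1/(1333095 - 33497) = 1/1299598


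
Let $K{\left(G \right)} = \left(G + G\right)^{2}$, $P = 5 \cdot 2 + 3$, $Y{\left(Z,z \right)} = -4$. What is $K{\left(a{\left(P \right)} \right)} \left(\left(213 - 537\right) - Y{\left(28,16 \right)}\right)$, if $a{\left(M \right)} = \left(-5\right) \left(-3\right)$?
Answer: $-288000$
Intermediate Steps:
$P = 13$ ($P = 10 + 3 = 13$)
$a{\left(M \right)} = 15$
$K{\left(G \right)} = 4 G^{2}$ ($K{\left(G \right)} = \left(2 G\right)^{2} = 4 G^{2}$)
$K{\left(a{\left(P \right)} \right)} \left(\left(213 - 537\right) - Y{\left(28,16 \right)}\right) = 4 \cdot 15^{2} \left(\left(213 - 537\right) - -4\right) = 4 \cdot 225 \left(-324 + 4\right) = 900 \left(-320\right) = -288000$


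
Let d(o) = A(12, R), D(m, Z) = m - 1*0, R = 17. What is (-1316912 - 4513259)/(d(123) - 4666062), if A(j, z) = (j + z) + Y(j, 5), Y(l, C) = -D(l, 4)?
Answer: 5830171/4666045 ≈ 1.2495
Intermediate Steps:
D(m, Z) = m (D(m, Z) = m + 0 = m)
Y(l, C) = -l
A(j, z) = z (A(j, z) = (j + z) - j = z)
d(o) = 17
(-1316912 - 4513259)/(d(123) - 4666062) = (-1316912 - 4513259)/(17 - 4666062) = -5830171/(-4666045) = -5830171*(-1/4666045) = 5830171/4666045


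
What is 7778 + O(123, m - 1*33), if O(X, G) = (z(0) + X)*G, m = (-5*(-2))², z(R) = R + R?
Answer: 16019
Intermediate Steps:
z(R) = 2*R
m = 100 (m = 10² = 100)
O(X, G) = G*X (O(X, G) = (2*0 + X)*G = (0 + X)*G = X*G = G*X)
7778 + O(123, m - 1*33) = 7778 + (100 - 1*33)*123 = 7778 + (100 - 33)*123 = 7778 + 67*123 = 7778 + 8241 = 16019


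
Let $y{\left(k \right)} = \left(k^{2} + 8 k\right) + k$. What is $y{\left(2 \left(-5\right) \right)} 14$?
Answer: $140$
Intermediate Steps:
$y{\left(k \right)} = k^{2} + 9 k$
$y{\left(2 \left(-5\right) \right)} 14 = 2 \left(-5\right) \left(9 + 2 \left(-5\right)\right) 14 = - 10 \left(9 - 10\right) 14 = \left(-10\right) \left(-1\right) 14 = 10 \cdot 14 = 140$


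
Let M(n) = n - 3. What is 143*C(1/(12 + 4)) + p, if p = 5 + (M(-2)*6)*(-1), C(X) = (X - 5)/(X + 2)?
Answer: -922/3 ≈ -307.33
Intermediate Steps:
M(n) = -3 + n
C(X) = (-5 + X)/(2 + X)
p = 35 (p = 5 + ((-3 - 2)*6)*(-1) = 5 - 5*6*(-1) = 5 - 30*(-1) = 5 + 30 = 35)
143*C(1/(12 + 4)) + p = 143*((-5 + 1/(12 + 4))/(2 + 1/(12 + 4))) + 35 = 143*((-5 + 1/16)/(2 + 1/16)) + 35 = 143*(-79/16/(33/16)) + 35 = 143*((16/33)*(-79/16)) + 35 = 143*(-79/33) + 35 = -1027/3 + 35 = -922/3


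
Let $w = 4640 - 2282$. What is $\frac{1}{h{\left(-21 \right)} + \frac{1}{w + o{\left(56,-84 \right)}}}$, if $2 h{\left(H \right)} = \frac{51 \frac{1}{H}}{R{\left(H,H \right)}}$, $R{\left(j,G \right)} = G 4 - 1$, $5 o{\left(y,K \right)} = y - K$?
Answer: $\frac{41755}{614} \approx 68.005$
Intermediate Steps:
$o{\left(y,K \right)} = - \frac{K}{5} + \frac{y}{5}$ ($o{\left(y,K \right)} = \frac{y - K}{5} = - \frac{K}{5} + \frac{y}{5}$)
$w = 2358$
$R{\left(j,G \right)} = -1 + 4 G$ ($R{\left(j,G \right)} = 4 G - 1 = -1 + 4 G$)
$h{\left(H \right)} = \frac{51}{2 H \left(-1 + 4 H\right)}$ ($h{\left(H \right)} = \frac{\frac{51}{H} \frac{1}{-1 + 4 H}}{2} = \frac{51 \frac{1}{H} \frac{1}{-1 + 4 H}}{2} = \frac{51}{2 H \left(-1 + 4 H\right)}$)
$\frac{1}{h{\left(-21 \right)} + \frac{1}{w + o{\left(56,-84 \right)}}} = \frac{1}{\frac{51}{2 \left(-21\right) \left(-1 + 4 \left(-21\right)\right)} + \frac{1}{2358 + \left(\left(- \frac{1}{5}\right) \left(-84\right) + \frac{1}{5} \cdot 56\right)}} = \frac{1}{\frac{51}{2} \left(- \frac{1}{21}\right) \frac{1}{-1 - 84} + \frac{1}{2358 + \left(\frac{84}{5} + \frac{56}{5}\right)}} = \frac{1}{\frac{51}{2} \left(- \frac{1}{21}\right) \frac{1}{-85} + \frac{1}{2358 + 28}} = \frac{1}{\frac{51}{2} \left(- \frac{1}{21}\right) \left(- \frac{1}{85}\right) + \frac{1}{2386}} = \frac{1}{\frac{1}{70} + \frac{1}{2386}} = \frac{1}{\frac{614}{41755}} = \frac{41755}{614}$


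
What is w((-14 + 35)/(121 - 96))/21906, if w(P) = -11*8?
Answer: -44/10953 ≈ -0.0040172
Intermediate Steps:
w(P) = -88
w((-14 + 35)/(121 - 96))/21906 = -88/21906 = -88*1/21906 = -44/10953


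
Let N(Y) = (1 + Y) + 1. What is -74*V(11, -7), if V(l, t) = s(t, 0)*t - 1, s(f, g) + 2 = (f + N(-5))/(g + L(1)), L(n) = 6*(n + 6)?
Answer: -3256/3 ≈ -1085.3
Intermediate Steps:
N(Y) = 2 + Y
L(n) = 36 + 6*n (L(n) = 6*(6 + n) = 36 + 6*n)
s(f, g) = -2 + (-3 + f)/(42 + g) (s(f, g) = -2 + (f + (2 - 5))/(g + (36 + 6*1)) = -2 + (f - 3)/(g + (36 + 6)) = -2 + (-3 + f)/(g + 42) = -2 + (-3 + f)/(42 + g))
V(l, t) = -1 + t*(-29/14 + t/42) (V(l, t) = ((-87 + t - 2*0)/(42 + 0))*t - 1 = ((-87 + t + 0)/42)*t - 1 = ((-87 + t)/42)*t - 1 = (-29/14 + t/42)*t - 1 = t*(-29/14 + t/42) - 1 = -1 + t*(-29/14 + t/42))
-74*V(11, -7) = -74*(-1 + (1/42)*(-7)*(-87 - 7)) = -74*(-1 + (1/42)*(-7)*(-94)) = -74*(-1 + 47/3) = -74*44/3 = -3256/3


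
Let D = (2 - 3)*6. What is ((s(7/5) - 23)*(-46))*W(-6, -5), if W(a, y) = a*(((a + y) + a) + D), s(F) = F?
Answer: 685584/5 ≈ 1.3712e+5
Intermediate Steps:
D = -6 (D = -1*6 = -6)
W(a, y) = a*(-6 + y + 2*a) (W(a, y) = a*(((a + y) + a) - 6) = a*((y + 2*a) - 6) = a*(-6 + y + 2*a))
((s(7/5) - 23)*(-46))*W(-6, -5) = ((7/5 - 23)*(-46))*(-6*(-6 - 5 + 2*(-6))) = ((7*(⅕) - 23)*(-46))*(-6*(-6 - 5 - 12)) = ((7/5 - 23)*(-46))*(-6*(-23)) = -108/5*(-46)*138 = (4968/5)*138 = 685584/5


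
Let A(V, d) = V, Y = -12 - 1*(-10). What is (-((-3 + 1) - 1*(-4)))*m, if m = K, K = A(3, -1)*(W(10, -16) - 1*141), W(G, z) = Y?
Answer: 858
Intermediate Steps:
Y = -2 (Y = -12 + 10 = -2)
W(G, z) = -2
K = -429 (K = 3*(-2 - 1*141) = 3*(-2 - 141) = 3*(-143) = -429)
m = -429
(-((-3 + 1) - 1*(-4)))*m = -((-3 + 1) - 1*(-4))*(-429) = -(-2 + 4)*(-429) = -1*2*(-429) = -2*(-429) = 858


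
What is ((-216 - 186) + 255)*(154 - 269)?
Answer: 16905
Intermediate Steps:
((-216 - 186) + 255)*(154 - 269) = (-402 + 255)*(-115) = -147*(-115) = 16905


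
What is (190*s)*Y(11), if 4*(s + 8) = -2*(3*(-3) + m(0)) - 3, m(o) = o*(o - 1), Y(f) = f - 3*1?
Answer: -6460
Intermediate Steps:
Y(f) = -3 + f (Y(f) = f - 3 = -3 + f)
m(o) = o*(-1 + o)
s = -17/4 (s = -8 + (-2*(3*(-3) + 0*(-1 + 0)) - 3)/4 = -8 + (-2*(-9 + 0*(-1)) - 3)/4 = -8 + (-2*(-9 + 0) - 3)/4 = -8 + (-2*(-9) - 3)/4 = -8 + (18 - 3)/4 = -8 + (1/4)*15 = -8 + 15/4 = -17/4 ≈ -4.2500)
(190*s)*Y(11) = (190*(-17/4))*(-3 + 11) = -1615/2*8 = -6460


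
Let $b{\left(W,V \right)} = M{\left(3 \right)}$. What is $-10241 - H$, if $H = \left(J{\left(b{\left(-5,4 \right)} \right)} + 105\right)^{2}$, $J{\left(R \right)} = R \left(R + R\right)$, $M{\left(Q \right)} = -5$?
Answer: $-34266$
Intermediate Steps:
$b{\left(W,V \right)} = -5$
$J{\left(R \right)} = 2 R^{2}$ ($J{\left(R \right)} = R 2 R = 2 R^{2}$)
$H = 24025$ ($H = \left(2 \left(-5\right)^{2} + 105\right)^{2} = \left(2 \cdot 25 + 105\right)^{2} = \left(50 + 105\right)^{2} = 155^{2} = 24025$)
$-10241 - H = -10241 - 24025 = -34266$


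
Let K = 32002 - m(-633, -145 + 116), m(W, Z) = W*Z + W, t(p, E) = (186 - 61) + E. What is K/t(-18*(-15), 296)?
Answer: 14278/421 ≈ 33.914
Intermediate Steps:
t(p, E) = 125 + E
m(W, Z) = W + W*Z
K = 14278 (K = 32002 - (-633)*(1 + (-145 + 116)) = 32002 - (-633)*(1 - 29) = 32002 - (-633)*(-28) = 32002 - 1*17724 = 32002 - 17724 = 14278)
K/t(-18*(-15), 296) = 14278/(125 + 296) = 14278/421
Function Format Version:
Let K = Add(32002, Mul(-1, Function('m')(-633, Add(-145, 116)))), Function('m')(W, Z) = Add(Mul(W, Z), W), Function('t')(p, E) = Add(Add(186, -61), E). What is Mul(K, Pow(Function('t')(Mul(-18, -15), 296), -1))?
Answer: Rational(14278, 421) ≈ 33.914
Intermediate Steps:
Function('t')(p, E) = Add(125, E)
Function('m')(W, Z) = Add(W, Mul(W, Z))
K = 14278 (K = Add(32002, Mul(-1, Mul(-633, Add(1, Add(-145, 116))))) = Add(32002, Mul(-1, Mul(-633, Add(1, -29)))) = Add(32002, Mul(-1, Mul(-633, -28))) = Add(32002, Mul(-1, 17724)) = Add(32002, -17724) = 14278)
Mul(K, Pow(Function('t')(Mul(-18, -15), 296), -1)) = Mul(14278, Pow(Add(125, 296), -1)) = Mul(14278, Pow(421, -1)) = Mul(14278, Rational(1, 421)) = Rational(14278, 421)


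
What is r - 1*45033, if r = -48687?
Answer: -93720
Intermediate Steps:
r - 1*45033 = -48687 - 1*45033 = -48687 - 45033 = -93720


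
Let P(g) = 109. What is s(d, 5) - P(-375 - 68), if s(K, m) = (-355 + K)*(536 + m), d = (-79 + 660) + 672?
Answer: 485709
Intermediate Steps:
d = 1253 (d = 581 + 672 = 1253)
s(d, 5) - P(-375 - 68) = (-190280 - 355*5 + 536*1253 + 1253*5) - 1*109 = (-190280 - 1775 + 671608 + 6265) - 109 = 485818 - 109 = 485709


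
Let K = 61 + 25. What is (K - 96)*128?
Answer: -1280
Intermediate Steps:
K = 86
(K - 96)*128 = (86 - 96)*128 = -10*128 = -1280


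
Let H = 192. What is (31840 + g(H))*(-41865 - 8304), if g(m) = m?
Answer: -1607013408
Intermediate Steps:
(31840 + g(H))*(-41865 - 8304) = (31840 + 192)*(-41865 - 8304) = 32032*(-50169) = -1607013408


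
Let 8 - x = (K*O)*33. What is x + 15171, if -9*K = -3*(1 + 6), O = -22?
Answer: 16873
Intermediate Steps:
K = 7/3 (K = -(-1)*(1 + 6)/3 = -(-1)*7/3 = -1/9*(-21) = 7/3 ≈ 2.3333)
x = 1702 (x = 8 - (7/3)*(-22)*33 = 8 - (-154)*33/3 = 8 - 1*(-1694) = 8 + 1694 = 1702)
x + 15171 = 1702 + 15171 = 16873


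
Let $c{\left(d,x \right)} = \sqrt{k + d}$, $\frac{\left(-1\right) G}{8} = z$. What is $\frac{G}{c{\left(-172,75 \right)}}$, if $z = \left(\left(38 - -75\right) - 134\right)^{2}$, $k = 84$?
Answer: $\frac{882 i \sqrt{22}}{11} \approx 376.09 i$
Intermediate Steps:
$z = 441$ ($z = \left(\left(38 + 75\right) - 134\right)^{2} = \left(113 - 134\right)^{2} = \left(-21\right)^{2} = 441$)
$G = -3528$ ($G = \left(-8\right) 441 = -3528$)
$c{\left(d,x \right)} = \sqrt{84 + d}$
$\frac{G}{c{\left(-172,75 \right)}} = - \frac{3528}{\sqrt{84 - 172}} = - \frac{3528}{\sqrt{-88}} = - \frac{3528}{2 i \sqrt{22}} = - 3528 \left(- \frac{i \sqrt{22}}{44}\right) = \frac{882 i \sqrt{22}}{11}$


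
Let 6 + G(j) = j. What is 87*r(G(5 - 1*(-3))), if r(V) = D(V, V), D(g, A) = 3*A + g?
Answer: 696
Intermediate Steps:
D(g, A) = g + 3*A
G(j) = -6 + j
r(V) = 4*V (r(V) = V + 3*V = 4*V)
87*r(G(5 - 1*(-3))) = 87*(4*(-6 + (5 - 1*(-3)))) = 87*(4*(-6 + (5 + 3))) = 87*(4*(-6 + 8)) = 87*(4*2) = 87*8 = 696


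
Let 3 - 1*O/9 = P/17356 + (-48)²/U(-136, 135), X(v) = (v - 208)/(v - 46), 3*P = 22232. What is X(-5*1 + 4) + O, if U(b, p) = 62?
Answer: -1939867060/6321923 ≈ -306.85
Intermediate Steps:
P = 22232/3 (P = (⅓)*22232 = 22232/3 ≈ 7410.7)
X(v) = (-208 + v)/(-46 + v)
O = -41871903/134509 (O = 27 - 9*((22232/3)/17356 + (-48)²/62) = 27 - 9*((22232/3)*(1/17356) + 2304*(1/62)) = 27 - 9*(5558/13017 + 1152/31) = 27 - 9*15167882/403527 = 27 - 45503646/134509 = -41871903/134509 ≈ -311.29)
X(-5*1 + 4) + O = (-208 + (-5*1 + 4))/(-46 + (-5*1 + 4)) - 41871903/134509 = (-208 + (-5 + 4))/(-46 + (-5 + 4)) - 41871903/134509 = (-208 - 1)/(-46 - 1) - 41871903/134509 = -209/(-47) - 41871903/134509 = -1/47*(-209) - 41871903/134509 = 209/47 - 41871903/134509 = -1939867060/6321923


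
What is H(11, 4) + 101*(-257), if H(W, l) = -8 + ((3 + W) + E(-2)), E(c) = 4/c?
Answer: -25953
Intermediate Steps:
H(W, l) = -7 + W (H(W, l) = -8 + ((3 + W) + 4/(-2)) = -8 + ((3 + W) + 4*(-½)) = -8 + ((3 + W) - 2) = -8 + (1 + W) = -7 + W)
H(11, 4) + 101*(-257) = (-7 + 11) + 101*(-257) = 4 - 25957 = -25953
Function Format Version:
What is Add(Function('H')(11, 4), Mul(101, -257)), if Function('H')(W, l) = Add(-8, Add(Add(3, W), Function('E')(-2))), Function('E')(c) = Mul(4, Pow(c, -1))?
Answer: -25953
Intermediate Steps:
Function('H')(W, l) = Add(-7, W) (Function('H')(W, l) = Add(-8, Add(Add(3, W), Mul(4, Pow(-2, -1)))) = Add(-8, Add(Add(3, W), Mul(4, Rational(-1, 2)))) = Add(-8, Add(Add(3, W), -2)) = Add(-8, Add(1, W)) = Add(-7, W))
Add(Function('H')(11, 4), Mul(101, -257)) = Add(Add(-7, 11), Mul(101, -257)) = Add(4, -25957) = -25953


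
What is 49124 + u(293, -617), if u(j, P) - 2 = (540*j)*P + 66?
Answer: -97572548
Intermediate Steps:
u(j, P) = 68 + 540*P*j (u(j, P) = 2 + ((540*j)*P + 66) = 2 + (540*P*j + 66) = 2 + (66 + 540*P*j) = 68 + 540*P*j)
49124 + u(293, -617) = 49124 + (68 + 540*(-617)*293) = 49124 + (68 - 97621740) = 49124 - 97621672 = -97572548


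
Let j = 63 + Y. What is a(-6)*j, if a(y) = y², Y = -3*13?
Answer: 864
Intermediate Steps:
Y = -39
j = 24 (j = 63 - 39 = 24)
a(-6)*j = (-6)²*24 = 36*24 = 864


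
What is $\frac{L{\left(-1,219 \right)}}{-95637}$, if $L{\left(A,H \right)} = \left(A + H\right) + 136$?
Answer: $- \frac{118}{31879} \approx -0.0037015$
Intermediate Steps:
$L{\left(A,H \right)} = 136 + A + H$
$\frac{L{\left(-1,219 \right)}}{-95637} = \frac{136 - 1 + 219}{-95637} = 354 \left(- \frac{1}{95637}\right) = - \frac{118}{31879}$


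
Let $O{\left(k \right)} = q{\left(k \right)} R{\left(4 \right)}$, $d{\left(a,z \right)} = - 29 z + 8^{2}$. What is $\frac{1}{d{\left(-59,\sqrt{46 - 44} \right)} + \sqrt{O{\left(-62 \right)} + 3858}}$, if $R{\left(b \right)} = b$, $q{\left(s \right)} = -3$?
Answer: $\frac{1}{64 + \sqrt{3846} - 29 \sqrt{2}} \approx 0.011764$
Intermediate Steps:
$d{\left(a,z \right)} = 64 - 29 z$ ($d{\left(a,z \right)} = - 29 z + 64 = 64 - 29 z$)
$O{\left(k \right)} = -12$ ($O{\left(k \right)} = \left(-3\right) 4 = -12$)
$\frac{1}{d{\left(-59,\sqrt{46 - 44} \right)} + \sqrt{O{\left(-62 \right)} + 3858}} = \frac{1}{\left(64 - 29 \sqrt{46 - 44}\right) + \sqrt{-12 + 3858}} = \frac{1}{\left(64 - 29 \sqrt{2}\right) + \sqrt{3846}} = \frac{1}{64 + \sqrt{3846} - 29 \sqrt{2}}$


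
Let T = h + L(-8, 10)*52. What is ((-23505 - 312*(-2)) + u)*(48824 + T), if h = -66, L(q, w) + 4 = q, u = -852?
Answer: -1142364222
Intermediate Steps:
L(q, w) = -4 + q
T = -690 (T = -66 + (-4 - 8)*52 = -66 - 12*52 = -66 - 624 = -690)
((-23505 - 312*(-2)) + u)*(48824 + T) = ((-23505 - 312*(-2)) - 852)*(48824 - 690) = ((-23505 + 624) - 852)*48134 = (-22881 - 852)*48134 = -23733*48134 = -1142364222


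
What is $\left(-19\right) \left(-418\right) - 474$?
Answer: $7468$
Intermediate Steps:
$\left(-19\right) \left(-418\right) - 474 = 7942 - 474 = 7468$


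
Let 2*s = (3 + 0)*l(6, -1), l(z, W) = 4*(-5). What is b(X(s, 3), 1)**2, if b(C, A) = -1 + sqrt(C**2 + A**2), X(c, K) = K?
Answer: (1 - sqrt(10))**2 ≈ 4.6754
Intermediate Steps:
l(z, W) = -20
s = -30 (s = ((3 + 0)*(-20))/2 = (3*(-20))/2 = (1/2)*(-60) = -30)
b(C, A) = -1 + sqrt(A**2 + C**2)
b(X(s, 3), 1)**2 = (-1 + sqrt(1**2 + 3**2))**2 = (-1 + sqrt(1 + 9))**2 = (-1 + sqrt(10))**2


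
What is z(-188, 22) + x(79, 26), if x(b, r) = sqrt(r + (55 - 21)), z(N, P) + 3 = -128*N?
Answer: 24061 + 2*sqrt(15) ≈ 24069.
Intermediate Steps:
z(N, P) = -3 - 128*N
x(b, r) = sqrt(34 + r) (x(b, r) = sqrt(r + 34) = sqrt(34 + r))
z(-188, 22) + x(79, 26) = (-3 - 128*(-188)) + sqrt(34 + 26) = (-3 + 24064) + sqrt(60) = 24061 + 2*sqrt(15)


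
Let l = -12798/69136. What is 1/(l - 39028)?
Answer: -34568/1349126303 ≈ -2.5623e-5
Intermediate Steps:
l = -6399/34568 (l = -12798*1/69136 = -6399/34568 ≈ -0.18511)
1/(l - 39028) = 1/(-6399/34568 - 39028) = 1/(-1349126303/34568) = -34568/1349126303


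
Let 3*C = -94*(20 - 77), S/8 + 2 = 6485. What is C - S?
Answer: -50078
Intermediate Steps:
S = 51864 (S = -16 + 8*6485 = -16 + 51880 = 51864)
C = 1786 (C = (-94*(20 - 77))/3 = (-94*(-57))/3 = (1/3)*5358 = 1786)
C - S = 1786 - 1*51864 = 1786 - 51864 = -50078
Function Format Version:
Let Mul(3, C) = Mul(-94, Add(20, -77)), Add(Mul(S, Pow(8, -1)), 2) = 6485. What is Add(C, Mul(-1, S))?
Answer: -50078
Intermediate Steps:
S = 51864 (S = Add(-16, Mul(8, 6485)) = Add(-16, 51880) = 51864)
C = 1786 (C = Mul(Rational(1, 3), Mul(-94, Add(20, -77))) = Mul(Rational(1, 3), Mul(-94, -57)) = Mul(Rational(1, 3), 5358) = 1786)
Add(C, Mul(-1, S)) = Add(1786, Mul(-1, 51864)) = Add(1786, -51864) = -50078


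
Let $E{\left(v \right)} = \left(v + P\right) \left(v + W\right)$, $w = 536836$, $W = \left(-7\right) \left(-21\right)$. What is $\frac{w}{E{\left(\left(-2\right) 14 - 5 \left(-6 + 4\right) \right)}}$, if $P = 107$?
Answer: $\frac{536836}{11481} \approx 46.759$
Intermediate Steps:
$W = 147$
$E{\left(v \right)} = \left(107 + v\right) \left(147 + v\right)$ ($E{\left(v \right)} = \left(v + 107\right) \left(v + 147\right) = \left(107 + v\right) \left(147 + v\right)$)
$\frac{w}{E{\left(\left(-2\right) 14 - 5 \left(-6 + 4\right) \right)}} = \frac{536836}{15729 + \left(\left(-2\right) 14 - 5 \left(-6 + 4\right)\right)^{2} + 254 \left(\left(-2\right) 14 - 5 \left(-6 + 4\right)\right)} = \frac{536836}{15729 + \left(-28 - -10\right)^{2} + 254 \left(-28 - -10\right)} = \frac{536836}{15729 + \left(-28 + 10\right)^{2} + 254 \left(-28 + 10\right)} = \frac{536836}{15729 + \left(-18\right)^{2} + 254 \left(-18\right)} = \frac{536836}{15729 + 324 - 4572} = \frac{536836}{11481}$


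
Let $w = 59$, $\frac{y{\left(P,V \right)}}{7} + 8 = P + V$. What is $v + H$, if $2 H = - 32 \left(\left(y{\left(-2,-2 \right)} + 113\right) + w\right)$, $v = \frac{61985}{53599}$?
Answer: $- \frac{10772201}{7657} \approx -1406.8$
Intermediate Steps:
$y{\left(P,V \right)} = -56 + 7 P + 7 V$ ($y{\left(P,V \right)} = -56 + 7 \left(P + V\right) = -56 + \left(7 P + 7 V\right) = -56 + 7 P + 7 V$)
$v = \frac{8855}{7657}$ ($v = 61985 \cdot \frac{1}{53599} = \frac{8855}{7657} \approx 1.1565$)
$H = -1408$ ($H = \frac{\left(-32\right) \left(\left(\left(-56 + 7 \left(-2\right) + 7 \left(-2\right)\right) + 113\right) + 59\right)}{2} = \frac{\left(-32\right) \left(\left(\left(-56 - 14 - 14\right) + 113\right) + 59\right)}{2} = \frac{\left(-32\right) \left(\left(-84 + 113\right) + 59\right)}{2} = \frac{\left(-32\right) \left(29 + 59\right)}{2} = \frac{\left(-32\right) 88}{2} = \frac{1}{2} \left(-2816\right) = -1408$)
$v + H = \frac{8855}{7657} - 1408 = - \frac{10772201}{7657}$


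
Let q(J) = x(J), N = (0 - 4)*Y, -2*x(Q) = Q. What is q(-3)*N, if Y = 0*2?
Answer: 0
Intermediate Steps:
Y = 0
x(Q) = -Q/2
N = 0 (N = (0 - 4)*0 = -4*0 = 0)
q(J) = -J/2
q(-3)*N = -½*(-3)*0 = (3/2)*0 = 0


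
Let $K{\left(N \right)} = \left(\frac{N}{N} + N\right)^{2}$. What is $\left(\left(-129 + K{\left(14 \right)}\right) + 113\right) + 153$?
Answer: $362$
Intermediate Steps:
$K{\left(N \right)} = \left(1 + N\right)^{2}$
$\left(\left(-129 + K{\left(14 \right)}\right) + 113\right) + 153 = \left(\left(-129 + \left(1 + 14\right)^{2}\right) + 113\right) + 153 = \left(\left(-129 + 15^{2}\right) + 113\right) + 153 = \left(\left(-129 + 225\right) + 113\right) + 153 = \left(96 + 113\right) + 153 = 209 + 153 = 362$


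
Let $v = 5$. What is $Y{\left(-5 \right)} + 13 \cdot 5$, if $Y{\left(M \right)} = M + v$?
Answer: $65$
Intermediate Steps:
$Y{\left(M \right)} = 5 + M$ ($Y{\left(M \right)} = M + 5 = 5 + M$)
$Y{\left(-5 \right)} + 13 \cdot 5 = \left(5 - 5\right) + 13 \cdot 5 = 0 + 65 = 65$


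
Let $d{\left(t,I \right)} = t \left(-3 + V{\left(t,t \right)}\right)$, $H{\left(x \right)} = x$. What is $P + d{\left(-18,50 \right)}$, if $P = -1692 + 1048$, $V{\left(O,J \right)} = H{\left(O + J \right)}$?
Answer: $58$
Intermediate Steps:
$V{\left(O,J \right)} = J + O$ ($V{\left(O,J \right)} = O + J = J + O$)
$P = -644$
$d{\left(t,I \right)} = t \left(-3 + 2 t\right)$ ($d{\left(t,I \right)} = t \left(-3 + \left(t + t\right)\right) = t \left(-3 + 2 t\right)$)
$P + d{\left(-18,50 \right)} = -644 - 18 \left(-3 + 2 \left(-18\right)\right) = -644 - 18 \left(-3 - 36\right) = -644 - -702 = -644 + 702 = 58$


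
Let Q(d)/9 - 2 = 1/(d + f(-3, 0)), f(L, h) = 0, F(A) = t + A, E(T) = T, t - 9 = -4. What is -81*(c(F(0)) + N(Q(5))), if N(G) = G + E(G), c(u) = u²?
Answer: -26163/5 ≈ -5232.6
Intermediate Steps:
t = 5 (t = 9 - 4 = 5)
F(A) = 5 + A
Q(d) = 18 + 9/d (Q(d) = 18 + 9/(d + 0) = 18 + 9/d)
N(G) = 2*G (N(G) = G + G = 2*G)
-81*(c(F(0)) + N(Q(5))) = -81*((5 + 0)² + 2*(18 + 9/5)) = -81*(5² + 2*(18 + 9*(⅕))) = -81*(25 + 2*(18 + 9/5)) = -81*(25 + 2*(99/5)) = -81*(25 + 198/5) = -81*323/5 = -26163/5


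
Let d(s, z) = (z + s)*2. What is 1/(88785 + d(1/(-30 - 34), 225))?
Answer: 32/2855519 ≈ 1.1206e-5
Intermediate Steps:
d(s, z) = 2*s + 2*z (d(s, z) = (s + z)*2 = 2*s + 2*z)
1/(88785 + d(1/(-30 - 34), 225)) = 1/(88785 + (2/(-30 - 34) + 2*225)) = 1/(88785 + (2/(-64) + 450)) = 1/(88785 + (2*(-1/64) + 450)) = 1/(88785 + (-1/32 + 450)) = 1/(88785 + 14399/32) = 1/(2855519/32) = 32/2855519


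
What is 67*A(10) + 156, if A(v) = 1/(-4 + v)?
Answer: 1003/6 ≈ 167.17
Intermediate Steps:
67*A(10) + 156 = 67/(-4 + 10) + 156 = 67/6 + 156 = 1003/6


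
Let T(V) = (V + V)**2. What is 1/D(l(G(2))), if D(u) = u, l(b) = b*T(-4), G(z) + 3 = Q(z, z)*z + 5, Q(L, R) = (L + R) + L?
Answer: 1/896 ≈ 0.0011161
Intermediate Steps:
Q(L, R) = R + 2*L
G(z) = 2 + 3*z**2 (G(z) = -3 + ((z + 2*z)*z + 5) = -3 + ((3*z)*z + 5) = -3 + (3*z**2 + 5) = -3 + (5 + 3*z**2) = 2 + 3*z**2)
T(V) = 4*V**2 (T(V) = (2*V)**2 = 4*V**2)
l(b) = 64*b (l(b) = b*(4*(-4)**2) = b*(4*16) = b*64 = 64*b)
1/D(l(G(2))) = 1/(64*(2 + 3*2**2)) = 1/(64*(2 + 3*4)) = 1/(64*(2 + 12)) = 1/(64*14) = 1/896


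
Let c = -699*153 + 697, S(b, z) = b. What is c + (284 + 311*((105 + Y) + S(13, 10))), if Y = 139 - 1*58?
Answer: -44077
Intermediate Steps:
Y = 81 (Y = 139 - 58 = 81)
c = -106250 (c = -106947 + 697 = -106250)
c + (284 + 311*((105 + Y) + S(13, 10))) = -106250 + (284 + 311*((105 + 81) + 13)) = -106250 + (284 + 311*(186 + 13)) = -106250 + (284 + 311*199) = -106250 + (284 + 61889) = -106250 + 62173 = -44077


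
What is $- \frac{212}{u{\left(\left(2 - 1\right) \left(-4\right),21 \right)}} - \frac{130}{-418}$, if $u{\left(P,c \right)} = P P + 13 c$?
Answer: $- \frac{25523}{60401} \approx -0.42256$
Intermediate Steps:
$u{\left(P,c \right)} = P^{2} + 13 c$
$- \frac{212}{u{\left(\left(2 - 1\right) \left(-4\right),21 \right)}} - \frac{130}{-418} = - \frac{212}{\left(\left(2 - 1\right) \left(-4\right)\right)^{2} + 13 \cdot 21} - \frac{130}{-418} = - \frac{212}{\left(1 \left(-4\right)\right)^{2} + 273} - - \frac{65}{209} = - \frac{212}{\left(-4\right)^{2} + 273} + \frac{65}{209} = - \frac{212}{16 + 273} + \frac{65}{209} = - \frac{212}{289} + \frac{65}{209} = - \frac{25523}{60401}$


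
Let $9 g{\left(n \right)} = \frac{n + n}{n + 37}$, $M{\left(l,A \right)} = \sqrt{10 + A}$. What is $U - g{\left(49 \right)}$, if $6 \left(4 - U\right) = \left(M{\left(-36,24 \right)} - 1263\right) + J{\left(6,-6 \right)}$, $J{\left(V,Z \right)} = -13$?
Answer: $\frac{83801}{387} - \frac{\sqrt{34}}{6} \approx 215.57$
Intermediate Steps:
$g{\left(n \right)} = \frac{2 n}{9 \left(37 + n\right)}$ ($g{\left(n \right)} = \frac{\left(n + n\right) \frac{1}{n + 37}}{9} = \frac{2 n \frac{1}{37 + n}}{9} = \frac{2 n}{9 \left(37 + n\right)}$)
$U = \frac{650}{3} - \frac{\sqrt{34}}{6}$ ($U = 4 - \frac{\left(\sqrt{10 + 24} - 1263\right) - 13}{6} = 4 - \frac{\left(\sqrt{34} - 1263\right) - 13}{6} = 4 - \frac{\left(-1263 + \sqrt{34}\right) - 13}{6} = 4 - \frac{-1276 + \sqrt{34}}{6} = 4 + \left(\frac{638}{3} - \frac{\sqrt{34}}{6}\right) = \frac{650}{3} - \frac{\sqrt{34}}{6} \approx 215.69$)
$U - g{\left(49 \right)} = \left(\frac{650}{3} - \frac{\sqrt{34}}{6}\right) - \frac{2}{9} \cdot 49 \frac{1}{37 + 49} = \left(\frac{650}{3} - \frac{\sqrt{34}}{6}\right) - \frac{2}{9} \cdot 49 \cdot \frac{1}{86} = \left(\frac{650}{3} - \frac{\sqrt{34}}{6}\right) - \frac{49}{387} = \frac{83801}{387} - \frac{\sqrt{34}}{6}$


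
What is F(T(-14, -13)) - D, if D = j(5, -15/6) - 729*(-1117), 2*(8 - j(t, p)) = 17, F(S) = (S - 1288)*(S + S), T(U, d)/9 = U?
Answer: -915929/2 ≈ -4.5796e+5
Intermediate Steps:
T(U, d) = 9*U
F(S) = 2*S*(-1288 + S) (F(S) = (-1288 + S)*(2*S) = 2*S*(-1288 + S))
j(t, p) = -½ (j(t, p) = 8 - ½*17 = 8 - 17/2 = -½)
D = 1628585/2 (D = -½ - 729*(-1117) = -½ + 814293 = 1628585/2 ≈ 8.1429e+5)
F(T(-14, -13)) - D = 2*(9*(-14))*(-1288 + 9*(-14)) - 1*1628585/2 = 2*(-126)*(-1288 - 126) - 1628585/2 = 2*(-126)*(-1414) - 1628585/2 = 356328 - 1628585/2 = -915929/2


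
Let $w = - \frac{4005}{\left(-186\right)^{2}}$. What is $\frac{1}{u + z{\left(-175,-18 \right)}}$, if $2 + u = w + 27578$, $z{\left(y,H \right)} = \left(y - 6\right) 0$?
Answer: $\frac{3844}{106001699} \approx 3.6264 \cdot 10^{-5}$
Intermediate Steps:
$w = - \frac{445}{3844}$ ($w = - \frac{4005}{34596} = \left(-4005\right) \frac{1}{34596} = - \frac{445}{3844} \approx -0.11576$)
$z{\left(y,H \right)} = 0$ ($z{\left(y,H \right)} = \left(-6 + y\right) 0 = 0$)
$u = \frac{106001699}{3844}$ ($u = -2 + \left(- \frac{445}{3844} + 27578\right) = -2 + \frac{106009387}{3844} = \frac{106001699}{3844} \approx 27576.0$)
$\frac{1}{u + z{\left(-175,-18 \right)}} = \frac{1}{\frac{106001699}{3844} + 0} = \frac{1}{\frac{106001699}{3844}} = \frac{3844}{106001699}$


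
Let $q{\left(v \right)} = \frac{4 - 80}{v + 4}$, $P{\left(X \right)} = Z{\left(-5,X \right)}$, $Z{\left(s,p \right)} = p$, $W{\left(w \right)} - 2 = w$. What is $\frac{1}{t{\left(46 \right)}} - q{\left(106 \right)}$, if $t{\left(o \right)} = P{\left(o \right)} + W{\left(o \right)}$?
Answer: $\frac{3627}{5170} \approx 0.70155$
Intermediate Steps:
$W{\left(w \right)} = 2 + w$
$P{\left(X \right)} = X$
$q{\left(v \right)} = - \frac{76}{4 + v}$
$t{\left(o \right)} = 2 + 2 o$ ($t{\left(o \right)} = o + \left(2 + o\right) = 2 + 2 o$)
$\frac{1}{t{\left(46 \right)}} - q{\left(106 \right)} = \frac{1}{2 + 2 \cdot 46} - - \frac{76}{4 + 106} = \frac{1}{2 + 92} - - \frac{76}{110} = \frac{1}{94} - \left(-76\right) \frac{1}{110} = \frac{1}{94} - - \frac{38}{55} = \frac{1}{94} + \frac{38}{55} = \frac{3627}{5170}$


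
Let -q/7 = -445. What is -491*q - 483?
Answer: -1529948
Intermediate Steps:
q = 3115 (q = -7*(-445) = 3115)
-491*q - 483 = -491*3115 - 483 = -1529465 - 483 = -1529948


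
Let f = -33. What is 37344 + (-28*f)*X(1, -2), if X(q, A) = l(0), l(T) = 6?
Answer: 42888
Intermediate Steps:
X(q, A) = 6
37344 + (-28*f)*X(1, -2) = 37344 - 28*(-33)*6 = 37344 + 924*6 = 37344 + 5544 = 42888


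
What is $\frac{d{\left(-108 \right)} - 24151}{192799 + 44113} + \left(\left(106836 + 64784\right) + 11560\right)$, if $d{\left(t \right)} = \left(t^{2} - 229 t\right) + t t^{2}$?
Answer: $\frac{3338176361}{18224} \approx 1.8317 \cdot 10^{5}$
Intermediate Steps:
$d{\left(t \right)} = t^{2} + t^{3} - 229 t$ ($d{\left(t \right)} = \left(t^{2} - 229 t\right) + t^{3} = t^{2} + t^{3} - 229 t$)
$\frac{d{\left(-108 \right)} - 24151}{192799 + 44113} + \left(\left(106836 + 64784\right) + 11560\right) = \frac{- 108 \left(-229 - 108 + \left(-108\right)^{2}\right) - 24151}{192799 + 44113} + \left(\left(106836 + 64784\right) + 11560\right) = \frac{- 108 \left(-229 - 108 + 11664\right) - 24151}{236912} + \left(171620 + 11560\right) = \left(\left(-108\right) 11327 - 24151\right) \frac{1}{236912} + 183180 = \left(-1223316 - 24151\right) \frac{1}{236912} + 183180 = \left(-1247467\right) \frac{1}{236912} + 183180 = - \frac{95959}{18224} + 183180 = \frac{3338176361}{18224}$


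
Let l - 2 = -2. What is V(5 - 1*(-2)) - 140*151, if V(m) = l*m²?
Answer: -21140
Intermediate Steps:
l = 0 (l = 2 - 2 = 0)
V(m) = 0 (V(m) = 0*m² = 0)
V(5 - 1*(-2)) - 140*151 = 0 - 140*151 = 0 - 21140 = -21140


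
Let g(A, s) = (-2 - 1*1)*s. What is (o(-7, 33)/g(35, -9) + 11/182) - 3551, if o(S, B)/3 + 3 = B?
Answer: -1936993/546 ≈ -3547.6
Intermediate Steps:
o(S, B) = -9 + 3*B
g(A, s) = -3*s (g(A, s) = (-2 - 1)*s = -3*s)
(o(-7, 33)/g(35, -9) + 11/182) - 3551 = ((-9 + 3*33)/((-3*(-9))) + 11/182) - 3551 = ((-9 + 99)/27 + 11*(1/182)) - 3551 = (90*(1/27) + 11/182) - 3551 = (10/3 + 11/182) - 3551 = 1853/546 - 3551 = -1936993/546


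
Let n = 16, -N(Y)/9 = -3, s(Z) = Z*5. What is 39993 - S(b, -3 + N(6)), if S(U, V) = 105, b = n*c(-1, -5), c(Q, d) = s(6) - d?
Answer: 39888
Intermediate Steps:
s(Z) = 5*Z
c(Q, d) = 30 - d (c(Q, d) = 5*6 - d = 30 - d)
N(Y) = 27 (N(Y) = -9*(-3) = 27)
b = 560 (b = 16*(30 - 1*(-5)) = 16*(30 + 5) = 16*35 = 560)
39993 - S(b, -3 + N(6)) = 39993 - 1*105 = 39993 - 105 = 39888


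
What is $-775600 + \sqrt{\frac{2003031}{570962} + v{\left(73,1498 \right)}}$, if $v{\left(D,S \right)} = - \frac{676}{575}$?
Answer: $-775600 + \frac{\sqrt{10056221128052638}}{65660630} \approx -7.756 \cdot 10^{5}$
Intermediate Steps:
$v{\left(D,S \right)} = - \frac{676}{575}$ ($v{\left(D,S \right)} = \left(-676\right) \frac{1}{575} = - \frac{676}{575}$)
$-775600 + \sqrt{\frac{2003031}{570962} + v{\left(73,1498 \right)}} = -775600 + \sqrt{\frac{2003031}{570962} - \frac{676}{575}} = -775600 + \sqrt{\frac{765772513}{328303150}} = -775600 + \frac{\sqrt{10056221128052638}}{65660630}$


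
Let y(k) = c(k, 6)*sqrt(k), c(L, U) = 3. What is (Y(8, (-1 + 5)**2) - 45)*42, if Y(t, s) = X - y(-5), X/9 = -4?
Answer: -3402 - 126*I*sqrt(5) ≈ -3402.0 - 281.74*I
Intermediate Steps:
X = -36 (X = 9*(-4) = -36)
y(k) = 3*sqrt(k)
Y(t, s) = -36 - 3*I*sqrt(5) (Y(t, s) = -36 - 3*sqrt(-5) = -36 - 3*I*sqrt(5))
(Y(8, (-1 + 5)**2) - 45)*42 = ((-36 - 3*I*sqrt(5)) - 45)*42 = (-81 - 3*I*sqrt(5))*42 = -3402 - 126*I*sqrt(5)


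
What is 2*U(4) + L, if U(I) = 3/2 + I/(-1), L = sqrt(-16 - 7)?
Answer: -5 + I*sqrt(23) ≈ -5.0 + 4.7958*I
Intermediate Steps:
L = I*sqrt(23) (L = sqrt(-23) = I*sqrt(23) ≈ 4.7958*I)
U(I) = 3/2 - I (U(I) = 3*(1/2) + I*(-1) = 3/2 - I)
2*U(4) + L = 2*(3/2 - 1*4) + I*sqrt(23) = 2*(3/2 - 4) + I*sqrt(23) = 2*(-5/2) + I*sqrt(23) = -5 + I*sqrt(23)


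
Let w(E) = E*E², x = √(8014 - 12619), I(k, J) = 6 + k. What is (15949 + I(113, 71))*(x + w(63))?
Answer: 4017755196 + 16068*I*√4605 ≈ 4.0178e+9 + 1.0904e+6*I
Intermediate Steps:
x = I*√4605 (x = √(-4605) = I*√4605 ≈ 67.86*I)
w(E) = E³
(15949 + I(113, 71))*(x + w(63)) = (15949 + (6 + 113))*(I*√4605 + 63³) = (15949 + 119)*(I*√4605 + 250047) = 16068*(250047 + I*√4605) = 4017755196 + 16068*I*√4605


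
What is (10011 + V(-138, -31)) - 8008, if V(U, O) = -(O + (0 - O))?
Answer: 2003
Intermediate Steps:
V(U, O) = 0 (V(U, O) = -(O - O) = -1*0 = 0)
(10011 + V(-138, -31)) - 8008 = (10011 + 0) - 8008 = 10011 - 8008 = 2003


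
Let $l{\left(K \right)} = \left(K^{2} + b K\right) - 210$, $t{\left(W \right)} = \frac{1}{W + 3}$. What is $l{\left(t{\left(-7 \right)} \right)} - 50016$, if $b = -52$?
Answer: $- \frac{803407}{16} \approx -50213.0$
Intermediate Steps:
$t{\left(W \right)} = \frac{1}{3 + W}$
$l{\left(K \right)} = -210 + K^{2} - 52 K$ ($l{\left(K \right)} = \left(K^{2} - 52 K\right) - 210 = -210 + K^{2} - 52 K$)
$l{\left(t{\left(-7 \right)} \right)} - 50016 = \left(-210 + \left(\frac{1}{3 - 7}\right)^{2} - \frac{52}{3 - 7}\right) - 50016 = \left(-210 + \left(\frac{1}{-4}\right)^{2} - \frac{52}{-4}\right) - 50016 = \left(-210 + \left(- \frac{1}{4}\right)^{2} - -13\right) - 50016 = \left(-210 + \frac{1}{16} + 13\right) - 50016 = - \frac{3151}{16} - 50016 = - \frac{803407}{16}$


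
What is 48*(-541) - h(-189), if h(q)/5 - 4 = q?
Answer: -25043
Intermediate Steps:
h(q) = 20 + 5*q
48*(-541) - h(-189) = 48*(-541) - (20 + 5*(-189)) = -25968 - (20 - 945) = -25968 - 1*(-925) = -25968 + 925 = -25043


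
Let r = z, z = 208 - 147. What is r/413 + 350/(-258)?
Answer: -64406/53277 ≈ -1.2089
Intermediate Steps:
z = 61
r = 61
r/413 + 350/(-258) = 61/413 + 350/(-258) = 61*(1/413) + 350*(-1/258) = 61/413 - 175/129 = -64406/53277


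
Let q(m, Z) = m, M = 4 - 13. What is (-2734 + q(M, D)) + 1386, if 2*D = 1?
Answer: -1357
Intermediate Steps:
M = -9
D = ½ (D = (½)*1 = ½ ≈ 0.50000)
(-2734 + q(M, D)) + 1386 = (-2734 - 9) + 1386 = -2743 + 1386 = -1357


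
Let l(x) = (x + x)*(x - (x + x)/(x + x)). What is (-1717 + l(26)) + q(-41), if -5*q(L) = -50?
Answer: -407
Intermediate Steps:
q(L) = 10 (q(L) = -⅕*(-50) = 10)
l(x) = 2*x*(-1 + x) (l(x) = (2*x)*(x - 2*x/(2*x)) = (2*x)*(x - 2*x*1/(2*x)) = (2*x)*(x - 1*1) = (2*x)*(x - 1) = (2*x)*(-1 + x) = 2*x*(-1 + x))
(-1717 + l(26)) + q(-41) = (-1717 + 2*26*(-1 + 26)) + 10 = (-1717 + 2*26*25) + 10 = (-1717 + 1300) + 10 = -417 + 10 = -407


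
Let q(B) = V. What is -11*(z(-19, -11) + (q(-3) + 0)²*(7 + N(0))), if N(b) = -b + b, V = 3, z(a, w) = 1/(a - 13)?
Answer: -22165/32 ≈ -692.66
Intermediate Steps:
z(a, w) = 1/(-13 + a)
q(B) = 3
N(b) = 0
-11*(z(-19, -11) + (q(-3) + 0)²*(7 + N(0))) = -11*(1/(-13 - 19) + (3 + 0)²*(7 + 0)) = -11*(1/(-32) + 3²*7) = -11*(-1/32 + 9*7) = -11*(-1/32 + 63) = -11*2015/32 = -22165/32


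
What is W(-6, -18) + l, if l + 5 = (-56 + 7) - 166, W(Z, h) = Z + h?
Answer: -244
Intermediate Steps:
l = -220 (l = -5 + ((-56 + 7) - 166) = -5 + (-49 - 166) = -5 - 215 = -220)
W(-6, -18) + l = (-6 - 18) - 220 = -24 - 220 = -244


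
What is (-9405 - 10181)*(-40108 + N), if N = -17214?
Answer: 1122708692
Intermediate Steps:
(-9405 - 10181)*(-40108 + N) = (-9405 - 10181)*(-40108 - 17214) = -19586*(-57322) = 1122708692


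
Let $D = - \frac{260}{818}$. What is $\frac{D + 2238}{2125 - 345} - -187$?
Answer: $\frac{34263738}{182005} \approx 188.26$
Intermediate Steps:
$D = - \frac{130}{409}$ ($D = \left(-260\right) \frac{1}{818} = - \frac{130}{409} \approx -0.31785$)
$\frac{D + 2238}{2125 - 345} - -187 = \frac{- \frac{130}{409} + 2238}{2125 - 345} - -187 = \frac{915212}{409 \cdot 1780} + 187 = \frac{915212}{409} \cdot \frac{1}{1780} + 187 = \frac{228803}{182005} + 187 = \frac{34263738}{182005}$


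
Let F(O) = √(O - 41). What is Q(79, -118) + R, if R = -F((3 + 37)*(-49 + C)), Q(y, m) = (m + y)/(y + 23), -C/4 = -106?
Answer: -13/34 - √14959 ≈ -122.69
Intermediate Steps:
C = 424 (C = -4*(-106) = 424)
Q(y, m) = (m + y)/(23 + y)
F(O) = √(-41 + O)
R = -√14959 (R = -√(-41 + (3 + 37)*(-49 + 424)) = -√(-41 + 40*375) = -√(-41 + 15000) = -√14959 ≈ -122.31)
Q(79, -118) + R = (-118 + 79)/(23 + 79) - √14959 = -39/102 - √14959 = (1/102)*(-39) - √14959 = -13/34 - √14959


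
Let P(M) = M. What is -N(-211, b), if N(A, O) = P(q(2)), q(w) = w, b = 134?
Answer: -2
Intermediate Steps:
N(A, O) = 2
-N(-211, b) = -1*2 = -2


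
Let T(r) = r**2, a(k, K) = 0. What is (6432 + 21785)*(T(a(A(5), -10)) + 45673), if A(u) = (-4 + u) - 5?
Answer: 1288755041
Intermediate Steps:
A(u) = -9 + u
(6432 + 21785)*(T(a(A(5), -10)) + 45673) = (6432 + 21785)*(0**2 + 45673) = 28217*(0 + 45673) = 28217*45673 = 1288755041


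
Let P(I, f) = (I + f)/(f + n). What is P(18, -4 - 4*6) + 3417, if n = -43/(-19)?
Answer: 1671103/489 ≈ 3417.4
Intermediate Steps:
n = 43/19 (n = -43*(-1/19) = 43/19 ≈ 2.2632)
P(I, f) = (I + f)/(43/19 + f) (P(I, f) = (I + f)/(f + 43/19) = (I + f)/(43/19 + f))
P(18, -4 - 4*6) + 3417 = 19*(18 + (-4 - 4*6))/(43 + 19*(-4 - 4*6)) + 3417 = 19*(18 + (-4 - 24))/(43 + 19*(-4 - 24)) + 3417 = 19*(18 - 28)/(43 + 19*(-28)) + 3417 = 19*(-10)/(43 - 532) + 3417 = 19*(-10)/(-489) + 3417 = 19*(-1/489)*(-10) + 3417 = 190/489 + 3417 = 1671103/489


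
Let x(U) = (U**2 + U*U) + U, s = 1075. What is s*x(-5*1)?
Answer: 48375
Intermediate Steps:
x(U) = U + 2*U**2 (x(U) = (U**2 + U**2) + U = 2*U**2 + U = U + 2*U**2)
s*x(-5*1) = 1075*((-5*1)*(1 + 2*(-5*1))) = 1075*(-5*(1 + 2*(-5))) = 1075*(-5*(1 - 10)) = 1075*(-5*(-9)) = 1075*45 = 48375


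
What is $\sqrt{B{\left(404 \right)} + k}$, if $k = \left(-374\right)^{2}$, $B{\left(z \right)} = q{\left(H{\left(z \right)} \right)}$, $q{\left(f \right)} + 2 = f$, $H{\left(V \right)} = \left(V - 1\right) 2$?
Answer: $2 \sqrt{35170} \approx 375.07$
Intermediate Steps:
$H{\left(V \right)} = -2 + 2 V$ ($H{\left(V \right)} = \left(-1 + V\right) 2 = -2 + 2 V$)
$q{\left(f \right)} = -2 + f$
$B{\left(z \right)} = -4 + 2 z$ ($B{\left(z \right)} = -2 + \left(-2 + 2 z\right) = -4 + 2 z$)
$k = 139876$
$\sqrt{B{\left(404 \right)} + k} = \sqrt{\left(-4 + 2 \cdot 404\right) + 139876} = \sqrt{\left(-4 + 808\right) + 139876} = \sqrt{804 + 139876} = \sqrt{140680} = 2 \sqrt{35170}$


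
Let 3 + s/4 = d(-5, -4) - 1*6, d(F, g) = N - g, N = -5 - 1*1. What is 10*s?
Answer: -440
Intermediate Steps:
N = -6 (N = -5 - 1 = -6)
d(F, g) = -6 - g
s = -44 (s = -12 + 4*((-6 - 1*(-4)) - 1*6) = -12 + 4*((-6 + 4) - 6) = -12 + 4*(-2 - 6) = -12 + 4*(-8) = -12 - 32 = -44)
10*s = 10*(-44) = -440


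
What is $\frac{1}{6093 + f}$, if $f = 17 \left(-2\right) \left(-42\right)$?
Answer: $\frac{1}{7521} \approx 0.00013296$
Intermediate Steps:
$f = 1428$ ($f = \left(-34\right) \left(-42\right) = 1428$)
$\frac{1}{6093 + f} = \frac{1}{6093 + 1428} = \frac{1}{7521}$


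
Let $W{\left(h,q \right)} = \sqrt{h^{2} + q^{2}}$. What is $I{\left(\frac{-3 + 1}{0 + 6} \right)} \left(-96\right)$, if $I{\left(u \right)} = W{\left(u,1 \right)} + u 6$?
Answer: $192 - 32 \sqrt{10} \approx 90.807$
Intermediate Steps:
$I{\left(u \right)} = \sqrt{1 + u^{2}} + 6 u$ ($I{\left(u \right)} = \sqrt{u^{2} + 1^{2}} + u 6 = \sqrt{u^{2} + 1} + 6 u = \sqrt{1 + u^{2}} + 6 u$)
$I{\left(\frac{-3 + 1}{0 + 6} \right)} \left(-96\right) = \left(\sqrt{1 + \left(\frac{-3 + 1}{0 + 6}\right)^{2}} + 6 \frac{-3 + 1}{0 + 6}\right) \left(-96\right) = \left(\sqrt{1 + \left(- \frac{2}{6}\right)^{2}} + 6 \left(- \frac{2}{6}\right)\right) \left(-96\right) = \left(\sqrt{1 + \left(\left(-2\right) \frac{1}{6}\right)^{2}} + 6 \left(\left(-2\right) \frac{1}{6}\right)\right) \left(-96\right) = \left(\sqrt{1 + \left(- \frac{1}{3}\right)^{2}} + 6 \left(- \frac{1}{3}\right)\right) \left(-96\right) = \left(\sqrt{1 + \frac{1}{9}} - 2\right) \left(-96\right) = \left(\sqrt{\frac{10}{9}} - 2\right) \left(-96\right) = \left(\frac{\sqrt{10}}{3} - 2\right) \left(-96\right) = \left(-2 + \frac{\sqrt{10}}{3}\right) \left(-96\right) = 192 - 32 \sqrt{10}$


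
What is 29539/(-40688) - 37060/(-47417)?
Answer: 107246517/1929302896 ≈ 0.055588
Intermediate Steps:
29539/(-40688) - 37060/(-47417) = 29539*(-1/40688) - 37060*(-1/47417) = -29539/40688 + 37060/47417 = 107246517/1929302896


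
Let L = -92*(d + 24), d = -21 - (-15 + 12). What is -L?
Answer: 552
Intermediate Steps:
d = -18 (d = -21 - 1*(-3) = -21 + 3 = -18)
L = -552 (L = -92*(-18 + 24) = -92*6 = -552)
-L = -1*(-552) = 552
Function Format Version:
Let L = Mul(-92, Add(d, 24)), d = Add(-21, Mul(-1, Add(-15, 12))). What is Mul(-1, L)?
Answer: 552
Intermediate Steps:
d = -18 (d = Add(-21, Mul(-1, -3)) = Add(-21, 3) = -18)
L = -552 (L = Mul(-92, Add(-18, 24)) = Mul(-92, 6) = -552)
Mul(-1, L) = Mul(-1, -552) = 552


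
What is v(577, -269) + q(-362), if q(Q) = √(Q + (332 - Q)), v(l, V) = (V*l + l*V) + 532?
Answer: -309894 + 2*√83 ≈ -3.0988e+5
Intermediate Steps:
v(l, V) = 532 + 2*V*l (v(l, V) = (V*l + V*l) + 532 = 2*V*l + 532 = 532 + 2*V*l)
q(Q) = 2*√83 (q(Q) = √332 = 2*√83)
v(577, -269) + q(-362) = (532 + 2*(-269)*577) + 2*√83 = (532 - 310426) + 2*√83 = -309894 + 2*√83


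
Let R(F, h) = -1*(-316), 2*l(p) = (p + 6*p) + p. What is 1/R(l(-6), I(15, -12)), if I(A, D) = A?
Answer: 1/316 ≈ 0.0031646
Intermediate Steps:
l(p) = 4*p (l(p) = ((p + 6*p) + p)/2 = (7*p + p)/2 = (8*p)/2 = 4*p)
R(F, h) = 316
1/R(l(-6), I(15, -12)) = 1/316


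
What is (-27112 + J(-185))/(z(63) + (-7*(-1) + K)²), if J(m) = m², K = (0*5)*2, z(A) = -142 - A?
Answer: -2371/52 ≈ -45.596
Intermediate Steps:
K = 0 (K = 0*2 = 0)
(-27112 + J(-185))/(z(63) + (-7*(-1) + K)²) = (-27112 + (-185)²)/((-142 - 1*63) + (-7*(-1) + 0)²) = (-27112 + 34225)/((-142 - 63) + (7 + 0)²) = 7113/(-205 + 7²) = 7113/(-205 + 49) = 7113/(-156) = 7113*(-1/156) = -2371/52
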